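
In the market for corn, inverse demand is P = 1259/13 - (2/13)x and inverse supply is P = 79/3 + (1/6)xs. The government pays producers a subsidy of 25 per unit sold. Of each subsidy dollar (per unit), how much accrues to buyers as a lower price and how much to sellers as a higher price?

Buyers gain 12 per unit; sellers gain 13 per unit

Pre-subsidy: 1259/13 - (2/13)x = 79/3 + (1/6)x gives x* = 220 and P* = 63.
With the subsidy, sellers receive Ps = Pb + 25 for each unit, where Pb is the price buyers pay.
On the curves, Pb = 1259/13 - (2/13)x and Ps = 79/3 + (1/6)x; the wedge Ps − Pb = 25 gives 79/3 + (1/6)x − (1259/13 - (2/13)x) = 25, so x' = 298.
Then Pb = 1259/13 − (2/13)·298 = 51 and Ps = 79/3 + (1/6)·298 = 76.
Buyers' price falls by P* − Pb = 63 − 51 = 12; sellers' price rises by Ps − P* = 76 − 63 = 13.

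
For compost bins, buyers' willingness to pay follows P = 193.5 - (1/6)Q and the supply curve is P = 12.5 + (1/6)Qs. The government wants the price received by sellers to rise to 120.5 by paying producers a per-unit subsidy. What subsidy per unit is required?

At a seller price of 120.5, quantity supplied is -75 + 6·120.5 = 648.
Buyers absorb 648 only when they pay Pb = 193.5 − (1/6)·648 = 85.5.
s = Ps − Pb = 120.5 − 85.5 = 35.

Required subsidy s = 35 per unit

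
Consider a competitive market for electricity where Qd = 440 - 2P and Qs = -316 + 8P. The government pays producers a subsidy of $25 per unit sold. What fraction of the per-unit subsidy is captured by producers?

Producer share = 0.2

Pre-subsidy: 440 - 2P = -316 + 8P gives P* = 75.6, Q* = 288.8.
With the subsidy, sellers receive Ps = Pb + 25 for each unit, where Pb is the price buyers pay.
Supply in terms of Pb becomes Qs = -316 + 8(Pb + 25) = -116 + 8Pb. Setting this equal to demand: 440 - 2Pb = -116 + 8Pb, so Pb = 55.6.
Sellers receive Ps = 55.6 + 25 = 80.6; Q' = 440 − 2·55.6 = 328.8.
Buyers' price falls by P* − Pb = 75.6 − 55.6 = 20; sellers' price rises by Ps − P* = 80.6 − 75.6 = 5.
So producers capture 5/25 = 0.2 of each unit of subsidy.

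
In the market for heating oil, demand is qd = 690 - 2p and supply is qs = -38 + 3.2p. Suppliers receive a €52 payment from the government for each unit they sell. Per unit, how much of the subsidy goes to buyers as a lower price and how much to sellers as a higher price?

Buyers gain €32 per unit; sellers gain €20 per unit

Pre-subsidy: 690 - 2p = -38 + 3.2p gives p* = 140, q* = 410.
With the subsidy, sellers receive ps = pb + 52 for each unit, where pb is the price buyers pay.
Supply in terms of pb becomes qs = -38 + 3.2(pb + 52) = 128.4 + 3.2pb. Setting this equal to demand: 690 - 2pb = 128.4 + 3.2pb, so pb = 108.
Sellers receive ps = 108 + 52 = 160; q' = 690 − 2·108 = 474.
Buyers' price falls by p* − pb = 140 − 108 = 32; sellers' price rises by ps − p* = 160 − 140 = 20.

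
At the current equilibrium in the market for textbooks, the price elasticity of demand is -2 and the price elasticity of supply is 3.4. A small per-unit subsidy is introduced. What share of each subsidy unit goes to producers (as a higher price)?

For a small subsidy around the equilibrium, the benefit split depends on the relative slopes, which at a point are proportional to the elasticities.
Buyer share = εs/(εs + |εd|) = 3.4/(3.4 + 2) = 17/27; seller share = |εd|/(εs + |εd|) = 10/27.
So producers capture 10/27 of the subsidy.

Producer share = 10/27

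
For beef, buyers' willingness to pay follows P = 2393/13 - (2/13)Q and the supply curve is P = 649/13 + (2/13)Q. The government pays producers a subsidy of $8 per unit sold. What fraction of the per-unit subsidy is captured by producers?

Producer share = 0.5

Pre-subsidy: 2393/13 - (2/13)Q = 649/13 + (2/13)Q gives Q* = 436 and P* = 117.
With the subsidy, sellers receive Ps = Pb + 8 for each unit, where Pb is the price buyers pay.
On the curves, Pb = 2393/13 - (2/13)Q and Ps = 649/13 + (2/13)Q; the wedge Ps − Pb = 8 gives 649/13 + (2/13)Q − (2393/13 - (2/13)Q) = 8, so Q' = 462.
Then Pb = 2393/13 − (2/13)·462 = 113 and Ps = 649/13 + (2/13)·462 = 121.
Buyers' price falls by P* − Pb = 117 − 113 = 4; sellers' price rises by Ps − P* = 121 − 117 = 4.
So producers capture 4/8 = 0.5 of each unit of subsidy.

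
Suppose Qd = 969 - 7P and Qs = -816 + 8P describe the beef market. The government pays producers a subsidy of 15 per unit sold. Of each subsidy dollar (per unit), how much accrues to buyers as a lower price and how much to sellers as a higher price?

Buyers gain 8 per unit; sellers gain 7 per unit

Pre-subsidy: 969 - 7P = -816 + 8P gives P* = 119, Q* = 136.
With the subsidy, sellers receive Ps = Pb + 15 for each unit, where Pb is the price buyers pay.
Supply in terms of Pb becomes Qs = -816 + 8(Pb + 15) = -696 + 8Pb. Setting this equal to demand: 969 - 7Pb = -696 + 8Pb, so Pb = 111.
Sellers receive Ps = 111 + 15 = 126; Q' = 969 − 7·111 = 192.
Buyers' price falls by P* − Pb = 119 − 111 = 8; sellers' price rises by Ps − P* = 126 − 119 = 7.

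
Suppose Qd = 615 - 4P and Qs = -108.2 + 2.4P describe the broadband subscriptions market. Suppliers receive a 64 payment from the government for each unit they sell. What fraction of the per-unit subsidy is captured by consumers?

Pre-subsidy: 615 - 4P = -108.2 + 2.4P gives P* = 113, Q* = 163.
With the subsidy, sellers receive Ps = Pb + 64 for each unit, where Pb is the price buyers pay.
Supply in terms of Pb becomes Qs = -108.2 + 2.4(Pb + 64) = 45.4 + 2.4Pb. Setting this equal to demand: 615 - 4Pb = 45.4 + 2.4Pb, so Pb = 89.
Sellers receive Ps = 89 + 64 = 153; Q' = 615 − 4·89 = 259.
Buyers' price falls by P* − Pb = 113 − 89 = 24; sellers' price rises by Ps − P* = 153 − 113 = 40.
So consumers capture 24/64 = 0.375 of each unit of subsidy.

Consumer share = 0.375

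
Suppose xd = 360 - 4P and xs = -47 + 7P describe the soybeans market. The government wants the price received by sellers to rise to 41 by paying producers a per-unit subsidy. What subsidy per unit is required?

At a seller price of 41, quantity supplied is -47 + 7·41 = 240.
Buyers absorb 240 only when they pay Pb with 360 − 4·Pb = 240, i.e. Pb = 30.
s = Ps − Pb = 41 − 30 = 11.

Required subsidy s = 11 per unit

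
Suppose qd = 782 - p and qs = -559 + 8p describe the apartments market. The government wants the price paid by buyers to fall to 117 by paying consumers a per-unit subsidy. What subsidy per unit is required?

Required subsidy s = 36 per unit

At a buyer price of 117, quantity demanded is 782 − 1·117 = 665.
Sellers supply 665 only when they receive ps with -559 + 8·ps = 665, i.e. ps = 153.
s = ps − pb = 153 − 117 = 36.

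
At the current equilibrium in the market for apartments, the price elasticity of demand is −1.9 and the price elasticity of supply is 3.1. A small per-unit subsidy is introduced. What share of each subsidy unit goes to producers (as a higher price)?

Producer share = 0.38

For a small subsidy around the equilibrium, the benefit split depends on the relative slopes, which at a point are proportional to the elasticities.
Buyer share = εs/(εs + |εd|) = 3.1/(3.1 + 1.9) = 0.62; seller share = |εd|/(εs + |εd|) = 0.38.
So producers capture 0.38 of the subsidy.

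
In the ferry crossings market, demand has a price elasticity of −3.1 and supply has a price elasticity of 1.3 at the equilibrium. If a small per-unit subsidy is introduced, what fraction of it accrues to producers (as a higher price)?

For a small subsidy around the equilibrium, the benefit split depends on the relative slopes, which at a point are proportional to the elasticities.
Buyer share = εs/(εs + |εd|) = 1.3/(1.3 + 3.1) = 13/44; seller share = |εd|/(εs + |εd|) = 31/44.
So producers capture 31/44 of the subsidy.

Producer share = 31/44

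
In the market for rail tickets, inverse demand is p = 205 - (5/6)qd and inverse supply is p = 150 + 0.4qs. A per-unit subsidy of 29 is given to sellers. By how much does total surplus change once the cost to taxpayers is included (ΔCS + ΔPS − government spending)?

Pre-subsidy: 205 - (5/6)q = 150 + 0.4q gives q* = 1650/37 and p* = 6210/37.
With the subsidy, sellers receive ps = pb + 29 for each unit, where pb is the price buyers pay.
On the curves, pb = 205 - (5/6)q and ps = 150 + 0.4q; the wedge ps − pb = 29 gives 150 + 0.4q − (205 - (5/6)q) = 29, so q' = 2520/37.
Then pb = 205 − (5/6)·(2520/37) = 5485/37 and ps = 150 + 0.4·(2520/37) = 6558/37.
ΔCS = ½(1650/37 + 2520/37)(6210/37 − 5485/37) = 1511625/1369; ΔPS = ½(1650/37 + 2520/37)(6558/37 − 6210/37) = 725580/1369.
Government spending = 29 × 2520/37 = 73080/37.
Net change = 1511625/1369 + 725580/1369 − 73080/37 = -12615/37. The loss equals the DWL triangle ½·29·870/37.

Net change in total surplus = -12615/37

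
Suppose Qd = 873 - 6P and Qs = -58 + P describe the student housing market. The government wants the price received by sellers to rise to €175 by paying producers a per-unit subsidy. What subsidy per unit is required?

Required subsidy s = €49 per unit

At a seller price of 175, quantity supplied is -58 + 1·175 = 117.
Buyers absorb 117 only when they pay Pb with 873 − 6·Pb = 117, i.e. Pb = 126.
s = Ps − Pb = 175 − 126 = 49.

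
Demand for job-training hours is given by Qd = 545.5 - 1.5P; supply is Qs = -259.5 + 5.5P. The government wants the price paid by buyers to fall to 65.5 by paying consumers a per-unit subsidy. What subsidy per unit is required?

Required subsidy s = 63 per unit

At a buyer price of 65.5, quantity demanded is 545.5 − 1.5·65.5 = 447.25.
Sellers supply 447.25 only when they receive Ps with -259.5 + 5.5·Ps = 447.25, i.e. Ps = 128.5.
s = Ps − Pb = 128.5 − 65.5 = 63.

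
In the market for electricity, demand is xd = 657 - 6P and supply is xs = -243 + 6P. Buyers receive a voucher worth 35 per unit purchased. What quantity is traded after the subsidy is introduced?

x' = 312

Pre-subsidy: 657 - 6P = -243 + 6P gives P* = 75, x* = 207.
With the rebate, buyers effectively pay Pb = Ps − 35, where Ps is the price sellers receive.
Demand in terms of Ps becomes xd = 657 − 6(Ps − 35) = 867 - 6Ps. Setting this equal to supply: 867 - 6Ps = -243 + 6Ps, so Ps = 92.5.
Buyers pay Pb = 92.5 − 35 = 57.5; x' = -243 + 6·92.5 = 312.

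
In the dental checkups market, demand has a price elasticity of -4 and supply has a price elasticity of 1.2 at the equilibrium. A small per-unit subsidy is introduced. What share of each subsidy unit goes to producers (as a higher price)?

Producer share = 10/13

For a small subsidy around the equilibrium, the benefit split depends on the relative slopes, which at a point are proportional to the elasticities.
Buyer share = εs/(εs + |εd|) = 1.2/(1.2 + 4) = 3/13; seller share = |εd|/(εs + |εd|) = 10/13.
So producers capture 10/13 of the subsidy.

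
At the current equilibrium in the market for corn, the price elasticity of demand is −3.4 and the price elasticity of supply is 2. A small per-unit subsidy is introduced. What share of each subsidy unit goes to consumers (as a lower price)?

For a small subsidy around the equilibrium, the benefit split depends on the relative slopes, which at a point are proportional to the elasticities.
Buyer share = εs/(εs + |εd|) = 2/(2 + 3.4) = 10/27; seller share = |εd|/(εs + |εd|) = 17/27.

Consumer share = 10/27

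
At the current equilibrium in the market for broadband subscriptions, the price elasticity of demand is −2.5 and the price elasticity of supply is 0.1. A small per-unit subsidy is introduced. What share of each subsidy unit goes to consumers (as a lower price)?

For a small subsidy around the equilibrium, the benefit split depends on the relative slopes, which at a point are proportional to the elasticities.
Buyer share = εs/(εs + |εd|) = 0.1/(0.1 + 2.5) = 1/26; seller share = |εd|/(εs + |εd|) = 25/26.

Consumer share = 1/26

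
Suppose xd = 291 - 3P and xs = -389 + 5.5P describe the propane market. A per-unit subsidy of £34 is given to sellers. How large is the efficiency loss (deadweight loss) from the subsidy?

Deadweight loss = £1122

Pre-subsidy: 291 - 3P = -389 + 5.5P gives P* = 80, x* = 51.
With the subsidy, sellers receive Ps = Pb + 34 for each unit, where Pb is the price buyers pay.
Supply in terms of Pb becomes xs = -389 + 5.5(Pb + 34) = -202 + 5.5Pb. Setting this equal to demand: 291 - 3Pb = -202 + 5.5Pb, so Pb = 58.
Sellers receive Ps = 58 + 34 = 92; x' = 291 − 3·58 = 117.
The subsidy expands output by 117 − 51 = 66 past the efficient level; on those units the gap between marginal cost and willingness to pay runs from 0 up to 34.
DWL = ½ × 34 × 66 = 1122.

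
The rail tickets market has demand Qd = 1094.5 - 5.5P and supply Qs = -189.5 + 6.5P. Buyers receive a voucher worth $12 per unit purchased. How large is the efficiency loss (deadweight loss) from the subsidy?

Deadweight loss = $214.5

Pre-subsidy: 1094.5 - 5.5P = -189.5 + 6.5P gives P* = 107, Q* = 506.
With the rebate, buyers effectively pay Pb = Ps − 12, where Ps is the price sellers receive.
Demand in terms of Ps becomes Qd = 1094.5 − 5.5(Ps − 12) = 1160.5 - 5.5Ps. Setting this equal to supply: 1160.5 - 5.5Ps = -189.5 + 6.5Ps, so Ps = 112.5.
Buyers pay Pb = 112.5 − 12 = 100.5; Q' = -189.5 + 6.5·112.5 = 541.75.
The subsidy expands output by 541.75 − 506 = 35.75 past the efficient level; on those units the gap between marginal cost and willingness to pay runs from 0 up to 12.
DWL = ½ × 12 × 35.75 = 214.5.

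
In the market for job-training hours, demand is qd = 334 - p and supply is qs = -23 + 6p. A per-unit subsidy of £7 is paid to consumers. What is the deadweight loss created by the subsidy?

Pre-subsidy: 334 - p = -23 + 6p gives p* = 51, q* = 283.
With the rebate, buyers effectively pay pb = ps − 7, where ps is the price sellers receive.
Demand in terms of ps becomes qd = 334 − 1(ps − 7) = 341 - ps. Setting this equal to supply: 341 - ps = -23 + 6ps, so ps = 52.
Buyers pay pb = 52 − 7 = 45; q' = -23 + 6·52 = 289.
The subsidy expands output by 289 − 283 = 6 past the efficient level; on those units the gap between marginal cost and willingness to pay runs from 0 up to 7.
DWL = ½ × 7 × 6 = 21.

Deadweight loss = £21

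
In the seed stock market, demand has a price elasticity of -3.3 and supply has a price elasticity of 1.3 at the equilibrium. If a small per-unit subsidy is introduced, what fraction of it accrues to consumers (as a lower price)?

For a small subsidy around the equilibrium, the benefit split depends on the relative slopes, which at a point are proportional to the elasticities.
Buyer share = εs/(εs + |εd|) = 1.3/(1.3 + 3.3) = 13/46; seller share = |εd|/(εs + |εd|) = 33/46.

Consumer share = 13/46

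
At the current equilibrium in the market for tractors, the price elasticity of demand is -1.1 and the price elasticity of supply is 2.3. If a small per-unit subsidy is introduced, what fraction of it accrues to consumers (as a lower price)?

Consumer share = 23/34

For a small subsidy around the equilibrium, the benefit split depends on the relative slopes, which at a point are proportional to the elasticities.
Buyer share = εs/(εs + |εd|) = 2.3/(2.3 + 1.1) = 23/34; seller share = |εd|/(εs + |εd|) = 11/34.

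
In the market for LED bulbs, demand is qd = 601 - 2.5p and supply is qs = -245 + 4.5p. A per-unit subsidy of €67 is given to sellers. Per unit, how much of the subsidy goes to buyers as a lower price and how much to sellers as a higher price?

Buyers gain 603/14 per unit; sellers gain 335/14 per unit

Pre-subsidy: 601 - 2.5p = -245 + 4.5p gives p* = 846/7, q* = 2092/7.
With the subsidy, sellers receive ps = pb + 67 for each unit, where pb is the price buyers pay.
Supply in terms of pb becomes qs = -245 + 4.5(pb + 67) = 56.5 + 4.5pb. Setting this equal to demand: 601 - 2.5pb = 56.5 + 4.5pb, so pb = 1089/14.
Sellers receive ps = 1089/14 + 67 = 2027/14; q' = 601 − 2.5·(1089/14) = 11383/28.
Buyers' price falls by p* − pb = 846/7 − 1089/14 = 603/14; sellers' price rises by ps − p* = 2027/14 − 846/7 = 335/14.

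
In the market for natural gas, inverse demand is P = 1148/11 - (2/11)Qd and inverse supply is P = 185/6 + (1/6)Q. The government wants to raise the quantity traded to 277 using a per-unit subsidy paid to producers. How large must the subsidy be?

At Q = 277, from the demand curve buyers pay Pb = 1148/11 − (2/11)·277 = 54; from the supply curve sellers need Ps = 185/6 + (1/6)·277 = 77.
The subsidy must fill the gap: s = Ps − Pb = 77 − 54 = 23.

Required subsidy s = 23 per unit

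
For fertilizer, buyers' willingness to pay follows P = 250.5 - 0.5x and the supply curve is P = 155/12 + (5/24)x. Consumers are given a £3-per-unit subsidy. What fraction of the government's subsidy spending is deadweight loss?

Pre-subsidy: 250.5 - 0.5x = 155/12 + (5/24)x gives x* = 5702/17 and P* = 2815/34.
With the rebate, buyers effectively pay Pb = Ps − 3, where Ps is the price sellers receive.
On the curves, Pb = 250.5 - 0.5x and Ps = 155/12 + (5/24)x; the wedge Ps − Pb = 3 gives 155/12 + (5/24)x − (250.5 - 0.5x) = 3, so x' = 5774/17.
Then Pb = 250.5 − 0.5·(5774/17) = 2743/34 and Ps = 155/12 + (5/24)·(5774/17) = 2845/34.
ΔCS = ½(5702/17 + 5774/17)(2815/34 − 2743/34) = 206568/289; ΔPS = ½(5702/17 + 5774/17)(2845/34 − 2815/34) = 86070/289.
Government spending = 3 × 5774/17 = 17322/17.
DWL = ½ × 3 × (5774/17 − 5702/17) = 108/17; fraction = (108/17) / (17322/17) = 18/2887.

DWL / government spending = 18/2887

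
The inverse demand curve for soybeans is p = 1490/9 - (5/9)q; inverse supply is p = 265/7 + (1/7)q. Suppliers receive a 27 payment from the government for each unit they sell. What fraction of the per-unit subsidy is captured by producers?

Pre-subsidy: 1490/9 - (5/9)q = 265/7 + (1/7)q gives q* = 8045/44 and p* = 2815/44.
With the subsidy, sellers receive ps = pb + 27 for each unit, where pb is the price buyers pay.
On the curves, pb = 1490/9 - (5/9)q and ps = 265/7 + (1/7)q; the wedge ps − pb = 27 gives 265/7 + (1/7)q − (1490/9 - (5/9)q) = 27, so q' = 221.5.
Then pb = 1490/9 − (5/9)·221.5 = 42.5 and ps = 265/7 + (1/7)·221.5 = 69.5.
Buyers' price falls by p* − pb = 2815/44 − 42.5 = 945/44; sellers' price rises by ps − p* = 69.5 − 2815/44 = 243/44.
So producers capture (243/44)/27 = 9/44 of each unit of subsidy.

Producer share = 9/44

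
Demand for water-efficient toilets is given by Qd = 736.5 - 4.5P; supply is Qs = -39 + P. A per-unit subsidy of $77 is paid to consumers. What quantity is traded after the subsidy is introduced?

Pre-subsidy: 736.5 - 4.5P = -39 + P gives P* = 141, Q* = 102.
With the rebate, buyers effectively pay Pb = Ps − 77, where Ps is the price sellers receive.
Demand in terms of Ps becomes Qd = 736.5 − 4.5(Ps − 77) = 1083 - 4.5Ps. Setting this equal to supply: 1083 - 4.5Ps = -39 + Ps, so Ps = 204.
Buyers pay Pb = 204 − 77 = 127; Q' = -39 + 1·204 = 165.

Q' = 165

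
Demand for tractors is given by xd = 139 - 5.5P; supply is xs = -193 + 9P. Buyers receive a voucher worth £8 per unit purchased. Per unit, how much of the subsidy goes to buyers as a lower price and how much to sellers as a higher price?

Pre-subsidy: 139 - 5.5P = -193 + 9P gives P* = 664/29, x* = 379/29.
With the rebate, buyers effectively pay Pb = Ps − 8, where Ps is the price sellers receive.
Demand in terms of Ps becomes xd = 139 − 5.5(Ps − 8) = 183 - 5.5Ps. Setting this equal to supply: 183 - 5.5Ps = -193 + 9Ps, so Ps = 752/29.
Buyers pay Pb = 752/29 − 8 = 520/29; x' = -193 + 9·(752/29) = 1171/29.
Buyers' price falls by P* − Pb = 664/29 − 520/29 = 144/29; sellers' price rises by Ps − P* = 752/29 − 664/29 = 88/29.

Buyers gain 144/29 per unit; sellers gain 88/29 per unit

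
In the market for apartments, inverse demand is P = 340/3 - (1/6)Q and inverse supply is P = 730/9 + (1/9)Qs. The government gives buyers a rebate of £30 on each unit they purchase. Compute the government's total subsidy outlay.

Government cost = £6720

Pre-subsidy: 340/3 - (1/6)Q = 730/9 + (1/9)Q gives Q* = 116 and P* = 94.
With the rebate, buyers effectively pay Pb = Ps − 30, where Ps is the price sellers receive.
On the curves, Pb = 340/3 - (1/6)Q and Ps = 730/9 + (1/9)Q; the wedge Ps − Pb = 30 gives 730/9 + (1/9)Q − (340/3 - (1/6)Q) = 30, so Q' = 224.
Then Pb = 340/3 − (1/6)·224 = 76 and Ps = 730/9 + (1/9)·224 = 106.
Government outlay = subsidy × quantity = 30 × 224 = 6720.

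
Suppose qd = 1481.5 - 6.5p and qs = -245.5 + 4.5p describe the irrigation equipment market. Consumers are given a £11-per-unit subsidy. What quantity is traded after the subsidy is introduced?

Pre-subsidy: 1481.5 - 6.5p = -245.5 + 4.5p gives p* = 157, q* = 461.
With the rebate, buyers effectively pay pb = ps − 11, where ps is the price sellers receive.
Demand in terms of ps becomes qd = 1481.5 − 6.5(ps − 11) = 1553 - 6.5ps. Setting this equal to supply: 1553 - 6.5ps = -245.5 + 4.5ps, so ps = 163.5.
Buyers pay pb = 163.5 − 11 = 152.5; q' = -245.5 + 4.5·163.5 = 490.25.

q' = 490.25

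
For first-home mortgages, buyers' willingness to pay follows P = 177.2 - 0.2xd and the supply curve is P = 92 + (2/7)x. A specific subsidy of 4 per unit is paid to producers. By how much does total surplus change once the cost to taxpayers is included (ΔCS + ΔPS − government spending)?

Pre-subsidy: 177.2 - 0.2x = 92 + (2/7)x gives x* = 2982/17 and P* = 2416/17.
With the subsidy, sellers receive Ps = Pb + 4 for each unit, where Pb is the price buyers pay.
On the curves, Pb = 177.2 - 0.2x and Ps = 92 + (2/7)x; the wedge Ps − Pb = 4 gives 92 + (2/7)x − (177.2 - 0.2x) = 4, so x' = 3122/17.
Then Pb = 177.2 − 0.2·(3122/17) = 2388/17 and Ps = 92 + (2/7)·(3122/17) = 2456/17.
ΔCS = ½(2982/17 + 3122/17)(2416/17 − 2388/17) = 85456/289; ΔPS = ½(2982/17 + 3122/17)(2456/17 − 2416/17) = 122080/289.
Government spending = 4 × 3122/17 = 12488/17.
Net change = 85456/289 + 122080/289 − 12488/17 = -280/17. The loss equals the DWL triangle ½·4·140/17.

Net change in total surplus = -280/17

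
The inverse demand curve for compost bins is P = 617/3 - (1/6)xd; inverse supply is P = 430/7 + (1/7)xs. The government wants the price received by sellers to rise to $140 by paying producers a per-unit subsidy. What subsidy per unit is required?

At a seller price of 140, quantity supplied is -430 + 7·140 = 550.
Buyers absorb 550 only when they pay Pb = 617/3 − (1/6)·550 = 114.
s = Ps − Pb = 140 − 114 = 26.

Required subsidy s = $26 per unit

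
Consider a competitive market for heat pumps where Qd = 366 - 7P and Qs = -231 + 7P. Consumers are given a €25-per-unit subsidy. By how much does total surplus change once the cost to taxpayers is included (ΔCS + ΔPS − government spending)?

Pre-subsidy: 366 - 7P = -231 + 7P gives P* = 597/14, Q* = 67.5.
With the rebate, buyers effectively pay Pb = Ps − 25, where Ps is the price sellers receive.
Demand in terms of Ps becomes Qd = 366 − 7(Ps − 25) = 541 - 7Ps. Setting this equal to supply: 541 - 7Ps = -231 + 7Ps, so Ps = 386/7.
Buyers pay Pb = 386/7 − 25 = 211/7; Q' = -231 + 7·(386/7) = 155.
ΔCS = ½(67.5 + 155)(597/14 − 211/7) = 1390.625; ΔPS = ½(67.5 + 155)(386/7 − 597/14) = 1390.625.
Government spending = 25 × 155 = 3875.
Net change = 1390.625 + 1390.625 − 3875 = -1093.75. The loss equals the DWL triangle ½·25·87.5.

Net change in total surplus = -€1093.75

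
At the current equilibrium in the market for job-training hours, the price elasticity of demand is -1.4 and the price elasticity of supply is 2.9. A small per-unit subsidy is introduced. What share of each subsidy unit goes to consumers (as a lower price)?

For a small subsidy around the equilibrium, the benefit split depends on the relative slopes, which at a point are proportional to the elasticities.
Buyer share = εs/(εs + |εd|) = 2.9/(2.9 + 1.4) = 29/43; seller share = |εd|/(εs + |εd|) = 14/43.

Consumer share = 29/43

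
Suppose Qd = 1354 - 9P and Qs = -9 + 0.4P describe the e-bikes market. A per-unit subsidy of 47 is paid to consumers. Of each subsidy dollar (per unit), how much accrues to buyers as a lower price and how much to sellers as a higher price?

Buyers gain 2 per unit; sellers gain 45 per unit

Pre-subsidy: 1354 - 9P = -9 + 0.4P gives P* = 145, Q* = 49.
With the rebate, buyers effectively pay Pb = Ps − 47, where Ps is the price sellers receive.
Demand in terms of Ps becomes Qd = 1354 − 9(Ps − 47) = 1777 - 9Ps. Setting this equal to supply: 1777 - 9Ps = -9 + 0.4Ps, so Ps = 190.
Buyers pay Pb = 190 − 47 = 143; Q' = -9 + 0.4·190 = 67.
Buyers' price falls by P* − Pb = 145 − 143 = 2; sellers' price rises by Ps − P* = 190 − 145 = 45.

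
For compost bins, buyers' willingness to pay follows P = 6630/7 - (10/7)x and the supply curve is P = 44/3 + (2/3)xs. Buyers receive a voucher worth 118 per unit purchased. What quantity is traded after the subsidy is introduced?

x' = 5515/11

Pre-subsidy: 6630/7 - (10/7)x = 44/3 + (2/3)x gives x* = 9791/22 and P* = 3425/11.
With the rebate, buyers effectively pay Pb = Ps − 118, where Ps is the price sellers receive.
On the curves, Pb = 6630/7 - (10/7)x and Ps = 44/3 + (2/3)x; the wedge Ps − Pb = 118 gives 44/3 + (2/3)x − (6630/7 - (10/7)x) = 118, so x' = 5515/11.
Then Pb = 6630/7 − (10/7)·(5515/11) = 2540/11 and Ps = 44/3 + (2/3)·(5515/11) = 3838/11.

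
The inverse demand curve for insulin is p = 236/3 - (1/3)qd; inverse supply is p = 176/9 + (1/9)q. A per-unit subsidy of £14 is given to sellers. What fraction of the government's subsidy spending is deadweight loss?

DWL / government spending = 9/94

Pre-subsidy: 236/3 - (1/3)q = 176/9 + (1/9)q gives q* = 133 and p* = 103/3.
With the subsidy, sellers receive ps = pb + 14 for each unit, where pb is the price buyers pay.
On the curves, pb = 236/3 - (1/3)q and ps = 176/9 + (1/9)q; the wedge ps − pb = 14 gives 176/9 + (1/9)q − (236/3 - (1/3)q) = 14, so q' = 164.5.
Then pb = 236/3 − (1/3)·164.5 = 143/6 and ps = 176/9 + (1/9)·164.5 = 227/6.
ΔCS = ½(133 + 164.5)(103/3 − 143/6) = 1561.875; ΔPS = ½(133 + 164.5)(227/6 − 103/3) = 520.625.
Government spending = 14 × 164.5 = 2303.
DWL = ½ × 14 × (164.5 − 133) = 220.5; fraction = 220.5 / 2303 = 9/94.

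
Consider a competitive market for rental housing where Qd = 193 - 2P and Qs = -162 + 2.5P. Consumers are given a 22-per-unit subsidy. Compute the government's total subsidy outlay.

Pre-subsidy: 193 - 2P = -162 + 2.5P gives P* = 710/9, Q* = 317/9.
With the rebate, buyers effectively pay Pb = Ps − 22, where Ps is the price sellers receive.
Demand in terms of Ps becomes Qd = 193 − 2(Ps − 22) = 237 - 2Ps. Setting this equal to supply: 237 - 2Ps = -162 + 2.5Ps, so Ps = 266/3.
Buyers pay Pb = 266/3 − 22 = 200/3; Q' = -162 + 2.5·(266/3) = 179/3.
Government outlay = subsidy × quantity = 22 × 179/3 = 3938/3.

Government cost = 3938/3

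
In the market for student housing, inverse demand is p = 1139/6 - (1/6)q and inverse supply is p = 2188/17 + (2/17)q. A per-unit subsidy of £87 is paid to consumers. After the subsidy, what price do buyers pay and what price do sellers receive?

Pre-subsidy: 1139/6 - (1/6)q = 2188/17 + (2/17)q gives q* = 215 and p* = 154.
With the rebate, buyers effectively pay pb = ps − 87, where ps is the price sellers receive.
On the curves, pb = 1139/6 - (1/6)q and ps = 2188/17 + (2/17)q; the wedge ps − pb = 87 gives 2188/17 + (2/17)q − (1139/6 - (1/6)q) = 87, so q' = 521.
Then pb = 1139/6 − (1/6)·521 = 103 and ps = 2188/17 + (2/17)·521 = 190.

Buyers pay £103; sellers receive £190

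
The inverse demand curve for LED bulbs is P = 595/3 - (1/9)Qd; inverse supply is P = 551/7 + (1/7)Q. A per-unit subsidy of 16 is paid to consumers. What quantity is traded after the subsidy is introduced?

Q' = 534

Pre-subsidy: 595/3 - (1/9)Q = 551/7 + (1/7)Q gives Q* = 471 and P* = 146.
With the rebate, buyers effectively pay Pb = Ps − 16, where Ps is the price sellers receive.
On the curves, Pb = 595/3 - (1/9)Q and Ps = 551/7 + (1/7)Q; the wedge Ps − Pb = 16 gives 551/7 + (1/7)Q − (595/3 - (1/9)Q) = 16, so Q' = 534.
Then Pb = 595/3 − (1/9)·534 = 139 and Ps = 551/7 + (1/7)·534 = 155.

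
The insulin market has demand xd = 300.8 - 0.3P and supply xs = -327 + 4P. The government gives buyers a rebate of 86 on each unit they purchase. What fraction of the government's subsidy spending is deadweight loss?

Pre-subsidy: 300.8 - 0.3P = -327 + 4P gives P* = 146, x* = 257.
With the rebate, buyers effectively pay Pb = Ps − 86, where Ps is the price sellers receive.
Demand in terms of Ps becomes xd = 300.8 − 0.3(Ps − 86) = 326.6 - 0.3Ps. Setting this equal to supply: 326.6 - 0.3Ps = -327 + 4Ps, so Ps = 152.
Buyers pay Pb = 152 − 86 = 66; x' = -327 + 4·152 = 281.
ΔCS = ½(257 + 281)(146 − 66) = 21520; ΔPS = ½(257 + 281)(152 − 146) = 1614.
Government spending = 86 × 281 = 24166.
DWL = ½ × 86 × (281 − 257) = 1032; fraction = 1032 / 24166 = 12/281.

DWL / government spending = 12/281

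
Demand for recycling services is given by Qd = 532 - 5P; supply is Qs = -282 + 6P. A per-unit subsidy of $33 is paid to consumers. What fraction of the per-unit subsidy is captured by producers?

Pre-subsidy: 532 - 5P = -282 + 6P gives P* = 74, Q* = 162.
With the rebate, buyers effectively pay Pb = Ps − 33, where Ps is the price sellers receive.
Demand in terms of Ps becomes Qd = 532 − 5(Ps − 33) = 697 - 5Ps. Setting this equal to supply: 697 - 5Ps = -282 + 6Ps, so Ps = 89.
Buyers pay Pb = 89 − 33 = 56; Q' = -282 + 6·89 = 252.
Buyers' price falls by P* − Pb = 74 − 56 = 18; sellers' price rises by Ps − P* = 89 − 74 = 15.
So producers capture 15/33 = 5/11 of each unit of subsidy.

Producer share = 5/11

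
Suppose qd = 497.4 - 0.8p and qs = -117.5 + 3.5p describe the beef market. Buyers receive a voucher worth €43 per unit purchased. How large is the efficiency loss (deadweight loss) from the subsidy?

Deadweight loss = €602

Pre-subsidy: 497.4 - 0.8p = -117.5 + 3.5p gives p* = 143, q* = 383.
With the rebate, buyers effectively pay pb = ps − 43, where ps is the price sellers receive.
Demand in terms of ps becomes qd = 497.4 − 0.8(ps − 43) = 531.8 - 0.8ps. Setting this equal to supply: 531.8 - 0.8ps = -117.5 + 3.5ps, so ps = 151.
Buyers pay pb = 151 − 43 = 108; q' = -117.5 + 3.5·151 = 411.
The subsidy expands output by 411 − 383 = 28 past the efficient level; on those units the gap between marginal cost and willingness to pay runs from 0 up to 43.
DWL = ½ × 43 × 28 = 602.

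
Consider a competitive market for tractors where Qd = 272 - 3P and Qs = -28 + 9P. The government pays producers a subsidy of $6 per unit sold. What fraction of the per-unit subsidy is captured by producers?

Pre-subsidy: 272 - 3P = -28 + 9P gives P* = 25, Q* = 197.
With the subsidy, sellers receive Ps = Pb + 6 for each unit, where Pb is the price buyers pay.
Supply in terms of Pb becomes Qs = -28 + 9(Pb + 6) = 26 + 9Pb. Setting this equal to demand: 272 - 3Pb = 26 + 9Pb, so Pb = 20.5.
Sellers receive Ps = 20.5 + 6 = 26.5; Q' = 272 − 3·20.5 = 210.5.
Buyers' price falls by P* − Pb = 25 − 20.5 = 4.5; sellers' price rises by Ps − P* = 26.5 − 25 = 1.5.
So producers capture 1.5/6 = 0.25 of each unit of subsidy.

Producer share = 0.25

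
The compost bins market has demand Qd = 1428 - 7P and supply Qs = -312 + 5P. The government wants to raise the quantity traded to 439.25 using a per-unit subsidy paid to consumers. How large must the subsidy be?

Required subsidy s = 9 per unit

At Q = 439.25, invert demand for the buyer price: Pb = (1428 − 439.25)/7 = 141.25; invert supply for the seller price: Ps = (439.25 − (-312))/5 = 150.25.
The subsidy must fill the gap: s = Ps − Pb = 150.25 − 141.25 = 9.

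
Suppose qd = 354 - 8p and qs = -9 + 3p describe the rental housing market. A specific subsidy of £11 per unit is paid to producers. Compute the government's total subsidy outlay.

Government cost = £1254

Pre-subsidy: 354 - 8p = -9 + 3p gives p* = 33, q* = 90.
With the subsidy, sellers receive ps = pb + 11 for each unit, where pb is the price buyers pay.
Supply in terms of pb becomes qs = -9 + 3(pb + 11) = 24 + 3pb. Setting this equal to demand: 354 - 8pb = 24 + 3pb, so pb = 30.
Sellers receive ps = 30 + 11 = 41; q' = 354 − 8·30 = 114.
Government outlay = subsidy × quantity = 11 × 114 = 1254.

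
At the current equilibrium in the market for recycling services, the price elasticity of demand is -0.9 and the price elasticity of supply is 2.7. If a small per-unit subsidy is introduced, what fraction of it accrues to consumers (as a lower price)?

Consumer share = 0.75

For a small subsidy around the equilibrium, the benefit split depends on the relative slopes, which at a point are proportional to the elasticities.
Buyer share = εs/(εs + |εd|) = 2.7/(2.7 + 0.9) = 0.75; seller share = |εd|/(εs + |εd|) = 0.25.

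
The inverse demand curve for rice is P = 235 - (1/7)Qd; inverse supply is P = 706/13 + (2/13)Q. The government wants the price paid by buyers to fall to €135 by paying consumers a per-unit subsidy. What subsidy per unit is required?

At a buyer price of 135, quantity demanded is 1645 − 7·135 = 700.
Sellers supply 700 only when they receive Ps = 706/13 + (2/13)·700 = 162.
s = Ps − Pb = 162 − 135 = 27.

Required subsidy s = €27 per unit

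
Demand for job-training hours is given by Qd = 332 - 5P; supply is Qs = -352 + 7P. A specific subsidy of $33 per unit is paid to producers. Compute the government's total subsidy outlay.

Pre-subsidy: 332 - 5P = -352 + 7P gives P* = 57, Q* = 47.
With the subsidy, sellers receive Ps = Pb + 33 for each unit, where Pb is the price buyers pay.
Supply in terms of Pb becomes Qs = -352 + 7(Pb + 33) = -121 + 7Pb. Setting this equal to demand: 332 - 5Pb = -121 + 7Pb, so Pb = 37.75.
Sellers receive Ps = 37.75 + 33 = 70.75; Q' = 332 − 5·37.75 = 143.25.
Government outlay = subsidy × quantity = 33 × 143.25 = 4727.25.

Government cost = $4727.25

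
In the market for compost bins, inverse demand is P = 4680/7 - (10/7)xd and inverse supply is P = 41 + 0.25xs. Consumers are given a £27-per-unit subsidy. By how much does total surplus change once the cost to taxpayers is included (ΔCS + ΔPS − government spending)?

Pre-subsidy: 4680/7 - (10/7)x = 41 + 0.25x gives x* = 17572/47 and P* = 6320/47.
With the rebate, buyers effectively pay Pb = Ps − 27, where Ps is the price sellers receive.
On the curves, Pb = 4680/7 - (10/7)x and Ps = 41 + 0.25x; the wedge Ps − Pb = 27 gives 41 + 0.25x − (4680/7 - (10/7)x) = 27, so x' = 18328/47.
Then Pb = 4680/7 − (10/7)·(18328/47) = 5240/47 and Ps = 41 + 0.25·(18328/47) = 6509/47.
ΔCS = ½(17572/47 + 18328/47)(6320/47 − 5240/47) = 19386000/2209; ΔPS = ½(17572/47 + 18328/47)(6509/47 − 6320/47) = 3392550/2209.
Government spending = 27 × 18328/47 = 494856/47.
Net change = 19386000/2209 + 3392550/2209 − 494856/47 = -10206/47. The loss equals the DWL triangle ½·27·756/47.

Net change in total surplus = -10206/47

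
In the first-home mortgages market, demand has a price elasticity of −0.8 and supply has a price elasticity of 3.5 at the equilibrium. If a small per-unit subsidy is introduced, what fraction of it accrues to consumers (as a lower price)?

Consumer share = 35/43

For a small subsidy around the equilibrium, the benefit split depends on the relative slopes, which at a point are proportional to the elasticities.
Buyer share = εs/(εs + |εd|) = 3.5/(3.5 + 0.8) = 35/43; seller share = |εd|/(εs + |εd|) = 8/43.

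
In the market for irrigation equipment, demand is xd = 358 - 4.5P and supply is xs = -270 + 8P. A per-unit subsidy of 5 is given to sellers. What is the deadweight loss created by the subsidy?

Pre-subsidy: 358 - 4.5P = -270 + 8P gives P* = 50.24, x* = 131.92.
With the subsidy, sellers receive Ps = Pb + 5 for each unit, where Pb is the price buyers pay.
Supply in terms of Pb becomes xs = -270 + 8(Pb + 5) = -230 + 8Pb. Setting this equal to demand: 358 - 4.5Pb = -230 + 8Pb, so Pb = 47.04.
Sellers receive Ps = 47.04 + 5 = 52.04; x' = 358 − 4.5·47.04 = 146.32.
The subsidy expands output by 146.32 − 131.92 = 14.4 past the efficient level; on those units the gap between marginal cost and willingness to pay runs from 0 up to 5.
DWL = ½ × 5 × 14.4 = 36.

Deadweight loss = 36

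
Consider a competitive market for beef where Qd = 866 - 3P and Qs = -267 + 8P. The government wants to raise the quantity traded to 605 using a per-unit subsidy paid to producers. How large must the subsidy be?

Required subsidy s = 22 per unit

At Q = 605, invert demand for the buyer price: Pb = (866 − 605)/3 = 87; invert supply for the seller price: Ps = (605 − (-267))/8 = 109.
The subsidy must fill the gap: s = Ps − Pb = 109 − 87 = 22.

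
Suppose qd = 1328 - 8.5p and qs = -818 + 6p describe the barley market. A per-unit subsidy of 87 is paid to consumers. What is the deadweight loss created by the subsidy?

Deadweight loss = 13311

Pre-subsidy: 1328 - 8.5p = -818 + 6p gives p* = 148, q* = 70.
With the rebate, buyers effectively pay pb = ps − 87, where ps is the price sellers receive.
Demand in terms of ps becomes qd = 1328 − 8.5(ps − 87) = 2067.5 - 8.5ps. Setting this equal to supply: 2067.5 - 8.5ps = -818 + 6ps, so ps = 199.
Buyers pay pb = 199 − 87 = 112; q' = -818 + 6·199 = 376.
The subsidy expands output by 376 − 70 = 306 past the efficient level; on those units the gap between marginal cost and willingness to pay runs from 0 up to 87.
DWL = ½ × 87 × 306 = 13311.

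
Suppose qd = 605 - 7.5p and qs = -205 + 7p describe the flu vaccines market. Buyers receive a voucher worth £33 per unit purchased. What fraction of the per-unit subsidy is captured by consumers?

Consumer share = 14/29

Pre-subsidy: 605 - 7.5p = -205 + 7p gives p* = 1620/29, q* = 5395/29.
With the rebate, buyers effectively pay pb = ps − 33, where ps is the price sellers receive.
Demand in terms of ps becomes qd = 605 − 7.5(ps − 33) = 852.5 - 7.5ps. Setting this equal to supply: 852.5 - 7.5ps = -205 + 7ps, so ps = 2115/29.
Buyers pay pb = 2115/29 − 33 = 1158/29; q' = -205 + 7·(2115/29) = 8860/29.
Buyers' price falls by p* − pb = 1620/29 − 1158/29 = 462/29; sellers' price rises by ps − p* = 2115/29 − 1620/29 = 495/29.
So consumers capture (462/29)/33 = 14/29 of each unit of subsidy.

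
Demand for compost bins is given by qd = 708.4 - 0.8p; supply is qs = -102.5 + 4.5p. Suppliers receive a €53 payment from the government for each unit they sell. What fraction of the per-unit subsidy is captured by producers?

Producer share = 8/53

Pre-subsidy: 708.4 - 0.8p = -102.5 + 4.5p gives p* = 153, q* = 586.
With the subsidy, sellers receive ps = pb + 53 for each unit, where pb is the price buyers pay.
Supply in terms of pb becomes qs = -102.5 + 4.5(pb + 53) = 136 + 4.5pb. Setting this equal to demand: 708.4 - 0.8pb = 136 + 4.5pb, so pb = 108.
Sellers receive ps = 108 + 53 = 161; q' = 708.4 − 0.8·108 = 622.
Buyers' price falls by p* − pb = 153 − 108 = 45; sellers' price rises by ps − p* = 161 − 153 = 8.
So producers capture 8/53 = 8/53 of each unit of subsidy.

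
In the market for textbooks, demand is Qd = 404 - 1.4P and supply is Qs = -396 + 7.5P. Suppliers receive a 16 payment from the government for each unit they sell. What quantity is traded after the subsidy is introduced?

Q' = 26436/89

Pre-subsidy: 404 - 1.4P = -396 + 7.5P gives P* = 8000/89, Q* = 24756/89.
With the subsidy, sellers receive Ps = Pb + 16 for each unit, where Pb is the price buyers pay.
Supply in terms of Pb becomes Qs = -396 + 7.5(Pb + 16) = -276 + 7.5Pb. Setting this equal to demand: 404 - 1.4Pb = -276 + 7.5Pb, so Pb = 6800/89.
Sellers receive Ps = 6800/89 + 16 = 8224/89; Q' = 404 − 1.4·(6800/89) = 26436/89.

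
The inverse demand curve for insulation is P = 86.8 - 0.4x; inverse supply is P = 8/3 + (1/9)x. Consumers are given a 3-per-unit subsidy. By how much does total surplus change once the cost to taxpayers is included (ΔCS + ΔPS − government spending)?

Pre-subsidy: 86.8 - 0.4x = 8/3 + (1/9)x gives x* = 3786/23 and P* = 482/23.
With the rebate, buyers effectively pay Pb = Ps − 3, where Ps is the price sellers receive.
On the curves, Pb = 86.8 - 0.4x and Ps = 8/3 + (1/9)x; the wedge Ps − Pb = 3 gives 8/3 + (1/9)x − (86.8 - 0.4x) = 3, so x' = 3921/23.
Then Pb = 86.8 − 0.4·(3921/23) = 428/23 and Ps = 8/3 + (1/9)·(3921/23) = 497/23.
ΔCS = ½(3786/23 + 3921/23)(482/23 − 428/23) = 208089/529; ΔPS = ½(3786/23 + 3921/23)(497/23 − 482/23) = 115605/1058.
Government spending = 3 × 3921/23 = 11763/23.
Net change = 208089/529 + 115605/1058 − 11763/23 = -405/46. The loss equals the DWL triangle ½·3·135/23.

Net change in total surplus = -405/46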